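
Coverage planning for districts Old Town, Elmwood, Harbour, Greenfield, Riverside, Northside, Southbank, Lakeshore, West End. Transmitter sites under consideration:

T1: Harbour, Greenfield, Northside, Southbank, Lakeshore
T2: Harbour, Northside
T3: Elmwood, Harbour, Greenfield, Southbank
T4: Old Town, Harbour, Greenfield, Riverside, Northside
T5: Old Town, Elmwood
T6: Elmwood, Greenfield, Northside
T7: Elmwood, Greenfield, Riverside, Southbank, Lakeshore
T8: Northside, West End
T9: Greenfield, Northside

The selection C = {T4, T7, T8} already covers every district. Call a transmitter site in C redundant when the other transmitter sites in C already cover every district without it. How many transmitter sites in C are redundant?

0

Drop T4: Old Town, Harbour uncovered — not redundant.
Drop T7: Elmwood, Southbank, Lakeshore uncovered — not redundant.
Drop T8: West End uncovered — not redundant.
None of the transmitter sites in C is redundant.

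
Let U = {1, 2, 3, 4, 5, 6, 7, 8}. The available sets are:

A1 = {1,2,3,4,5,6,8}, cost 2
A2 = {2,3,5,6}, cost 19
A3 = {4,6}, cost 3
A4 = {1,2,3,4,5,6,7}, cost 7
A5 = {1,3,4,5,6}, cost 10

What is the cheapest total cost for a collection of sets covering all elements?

9

A1, A4 cover every element at cost 2 + 7 = 9.
Any cover uses at least 2 sets; among all covering selections none totals below 9.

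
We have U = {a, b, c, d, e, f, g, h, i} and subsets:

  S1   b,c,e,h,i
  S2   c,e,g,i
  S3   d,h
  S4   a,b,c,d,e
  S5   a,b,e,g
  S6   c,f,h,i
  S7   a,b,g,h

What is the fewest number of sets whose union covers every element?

3

S2, S4, S6 together cover {a, b, c, d, e, f, g, h, i} — every element.
No 2 of the 7 sets cover everything (all 21 pairs fall short), so 3 is minimum.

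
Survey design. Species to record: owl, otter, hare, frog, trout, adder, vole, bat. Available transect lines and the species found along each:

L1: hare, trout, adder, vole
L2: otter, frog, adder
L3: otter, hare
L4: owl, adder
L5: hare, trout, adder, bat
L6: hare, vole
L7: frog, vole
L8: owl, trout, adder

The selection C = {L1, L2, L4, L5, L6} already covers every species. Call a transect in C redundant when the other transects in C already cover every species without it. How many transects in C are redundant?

Drop L1: the rest still cover every species — redundant.
Drop L2: otter, frog uncovered — not redundant.
Drop L4: owl uncovered — not redundant.
Drop L5: bat uncovered — not redundant.
Drop L6: the rest still cover every species — redundant.
2 redundant: L1, L6.

2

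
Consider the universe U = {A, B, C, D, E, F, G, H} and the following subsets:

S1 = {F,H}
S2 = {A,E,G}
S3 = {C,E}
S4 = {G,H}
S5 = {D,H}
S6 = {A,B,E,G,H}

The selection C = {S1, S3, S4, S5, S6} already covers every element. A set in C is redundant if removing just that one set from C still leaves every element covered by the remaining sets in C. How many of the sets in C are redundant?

1

Drop S1: F uncovered — not redundant.
Drop S3: C uncovered — not redundant.
Drop S4: the rest still cover every element — redundant.
Drop S5: D uncovered — not redundant.
Drop S6: A, B uncovered — not redundant.
1 redundant: S4.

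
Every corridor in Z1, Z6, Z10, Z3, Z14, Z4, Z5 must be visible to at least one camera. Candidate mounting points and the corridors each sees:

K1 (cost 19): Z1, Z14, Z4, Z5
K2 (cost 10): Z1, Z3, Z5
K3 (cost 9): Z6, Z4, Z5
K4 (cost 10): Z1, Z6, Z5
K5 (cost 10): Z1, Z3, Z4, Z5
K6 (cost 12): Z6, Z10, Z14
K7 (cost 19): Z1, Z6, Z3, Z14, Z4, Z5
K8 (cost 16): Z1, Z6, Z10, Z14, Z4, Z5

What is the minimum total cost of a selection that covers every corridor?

22

K5, K6 cover every corridor at cost 10 + 12 = 22.
Any cover uses at least 2 camera mounts; among all covering selections none totals below 22.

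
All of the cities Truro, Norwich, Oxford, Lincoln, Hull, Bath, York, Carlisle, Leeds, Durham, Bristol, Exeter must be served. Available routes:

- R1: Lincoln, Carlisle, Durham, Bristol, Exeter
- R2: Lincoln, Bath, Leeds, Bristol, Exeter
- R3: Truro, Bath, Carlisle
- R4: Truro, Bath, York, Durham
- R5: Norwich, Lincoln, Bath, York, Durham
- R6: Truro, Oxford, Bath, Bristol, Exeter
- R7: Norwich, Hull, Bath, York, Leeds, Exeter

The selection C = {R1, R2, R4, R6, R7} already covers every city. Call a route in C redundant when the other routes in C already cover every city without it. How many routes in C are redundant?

2

Drop R1: Carlisle uncovered — not redundant.
Drop R2: the rest still cover every city — redundant.
Drop R4: the rest still cover every city — redundant.
Drop R6: Oxford uncovered — not redundant.
Drop R7: Norwich, Hull uncovered — not redundant.
2 redundant: R2, R4.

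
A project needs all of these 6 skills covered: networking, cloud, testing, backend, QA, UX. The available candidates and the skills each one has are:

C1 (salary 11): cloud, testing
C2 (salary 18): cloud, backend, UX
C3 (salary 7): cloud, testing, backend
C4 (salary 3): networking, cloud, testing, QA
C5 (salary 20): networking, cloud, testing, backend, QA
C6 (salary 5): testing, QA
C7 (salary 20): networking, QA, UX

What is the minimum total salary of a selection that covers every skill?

C2, C4 cover every skill at salary 18 + 3 = 21.
Any cover uses at least 2 candidates; among all covering selections none totals below 21.
Greedy by coverage-per-salary would pick C4, C3, C2 for 28 — worse than the optimum 21.

21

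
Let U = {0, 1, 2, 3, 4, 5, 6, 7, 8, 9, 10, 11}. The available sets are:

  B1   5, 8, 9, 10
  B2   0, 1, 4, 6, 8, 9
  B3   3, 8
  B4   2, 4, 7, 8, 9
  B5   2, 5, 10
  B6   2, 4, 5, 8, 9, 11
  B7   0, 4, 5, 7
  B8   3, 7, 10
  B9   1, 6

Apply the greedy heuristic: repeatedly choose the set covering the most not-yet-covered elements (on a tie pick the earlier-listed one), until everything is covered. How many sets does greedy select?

Pick 1: B2 covers 6 new elements (0, 1, 4, 6, 8, 9).
Pick 2: B5 covers 3 new elements (2, 5, 10).
Pick 3: B8 covers 2 new elements (3, 7).
Pick 4: B6 covers 1 new elements (11).
Greedy uses 4 sets. (The true minimum is 3.)

4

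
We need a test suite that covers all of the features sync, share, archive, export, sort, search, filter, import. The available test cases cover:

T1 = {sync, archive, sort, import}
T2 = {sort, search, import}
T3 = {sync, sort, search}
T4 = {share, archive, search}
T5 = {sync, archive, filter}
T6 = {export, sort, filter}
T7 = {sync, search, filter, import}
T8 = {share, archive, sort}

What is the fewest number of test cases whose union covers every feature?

T1, T4, T6 together cover {sync, share, archive, export, sort, search, filter, import} — every feature.
No 2 of the 8 test cases cover everything (all 28 pairs fall short), so 3 is minimum.

3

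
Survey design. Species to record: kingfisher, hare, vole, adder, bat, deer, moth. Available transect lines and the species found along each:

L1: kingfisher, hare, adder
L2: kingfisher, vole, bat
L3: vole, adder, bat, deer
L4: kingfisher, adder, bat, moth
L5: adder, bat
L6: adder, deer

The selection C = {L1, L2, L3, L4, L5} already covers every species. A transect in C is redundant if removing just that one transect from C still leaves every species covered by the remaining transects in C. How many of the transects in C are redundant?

Drop L1: hare uncovered — not redundant.
Drop L2: the rest still cover every species — redundant.
Drop L3: deer uncovered — not redundant.
Drop L4: moth uncovered — not redundant.
Drop L5: the rest still cover every species — redundant.
2 redundant: L2, L5.

2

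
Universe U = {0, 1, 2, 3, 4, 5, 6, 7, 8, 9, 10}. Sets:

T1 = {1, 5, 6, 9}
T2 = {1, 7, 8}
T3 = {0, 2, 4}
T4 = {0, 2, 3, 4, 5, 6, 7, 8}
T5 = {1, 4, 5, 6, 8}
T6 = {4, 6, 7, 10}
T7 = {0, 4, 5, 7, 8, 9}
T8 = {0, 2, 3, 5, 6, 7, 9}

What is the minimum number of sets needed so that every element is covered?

3

T1, T4, T6 together cover {0, 1, 2, 3, 4, 5, 6, 7, 8, 9, 10} — every element.
No 2 of the 8 sets cover everything (all 28 pairs fall short), so 3 is minimum.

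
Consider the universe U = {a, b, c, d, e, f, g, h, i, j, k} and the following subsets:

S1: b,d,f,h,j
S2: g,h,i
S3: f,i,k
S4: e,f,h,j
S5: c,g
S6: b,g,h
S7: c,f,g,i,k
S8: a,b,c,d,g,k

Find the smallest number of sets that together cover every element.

3

S2, S4, S8 together cover {a, b, c, d, e, f, g, h, i, j, k} — every element.
No 2 of the 8 sets cover everything (all 28 pairs fall short), so 3 is minimum.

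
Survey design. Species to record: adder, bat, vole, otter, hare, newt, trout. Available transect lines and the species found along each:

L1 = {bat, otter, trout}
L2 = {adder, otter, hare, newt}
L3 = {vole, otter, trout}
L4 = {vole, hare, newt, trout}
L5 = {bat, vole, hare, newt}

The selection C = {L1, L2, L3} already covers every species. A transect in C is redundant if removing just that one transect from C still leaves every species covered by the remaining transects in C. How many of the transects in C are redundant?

0

Drop L1: bat uncovered — not redundant.
Drop L2: adder, hare, newt uncovered — not redundant.
Drop L3: vole uncovered — not redundant.
None of the transects in C is redundant.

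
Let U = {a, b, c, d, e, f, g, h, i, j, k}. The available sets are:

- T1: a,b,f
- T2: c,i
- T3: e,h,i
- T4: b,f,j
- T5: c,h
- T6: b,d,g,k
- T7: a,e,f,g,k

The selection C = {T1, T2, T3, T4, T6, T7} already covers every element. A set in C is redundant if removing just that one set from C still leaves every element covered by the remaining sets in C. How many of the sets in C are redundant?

2

Drop T1: the rest still cover every element — redundant.
Drop T2: c uncovered — not redundant.
Drop T3: h uncovered — not redundant.
Drop T4: j uncovered — not redundant.
Drop T6: d uncovered — not redundant.
Drop T7: the rest still cover every element — redundant.
2 redundant: T1, T7.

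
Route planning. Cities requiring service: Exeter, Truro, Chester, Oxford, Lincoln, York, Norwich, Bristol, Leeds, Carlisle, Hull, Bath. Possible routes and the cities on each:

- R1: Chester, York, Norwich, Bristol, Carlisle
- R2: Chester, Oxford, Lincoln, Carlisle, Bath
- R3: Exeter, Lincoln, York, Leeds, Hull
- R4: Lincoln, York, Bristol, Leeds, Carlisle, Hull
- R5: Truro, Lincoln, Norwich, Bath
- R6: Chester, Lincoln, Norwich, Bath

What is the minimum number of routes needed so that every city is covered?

R1, R2, R3, R5 together cover {Exeter, Truro, Chester, Oxford, Lincoln, York, Norwich, Bristol, Leeds, Carlisle, Hull, Bath} — every city.
No 3 of the 6 routes cover everything (all 20 triples fall short), so 4 is minimum.

4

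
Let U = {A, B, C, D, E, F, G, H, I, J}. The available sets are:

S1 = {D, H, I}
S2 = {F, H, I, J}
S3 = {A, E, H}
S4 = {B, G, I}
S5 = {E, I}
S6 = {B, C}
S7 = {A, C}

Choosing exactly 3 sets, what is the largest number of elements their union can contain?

8

Choosing S2, S3, S4 covers {A, B, E, F, G, H, I, J} — 8 elements.
No choice of 3 sets does better; here C, D are left uncovered.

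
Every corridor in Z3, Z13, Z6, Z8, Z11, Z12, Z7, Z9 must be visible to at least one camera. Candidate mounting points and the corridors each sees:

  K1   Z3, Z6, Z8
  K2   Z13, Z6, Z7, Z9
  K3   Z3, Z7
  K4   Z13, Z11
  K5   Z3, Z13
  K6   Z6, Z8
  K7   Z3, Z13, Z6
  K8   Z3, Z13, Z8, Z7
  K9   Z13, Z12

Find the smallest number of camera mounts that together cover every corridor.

K1, K2, K4, K9 together cover {Z3, Z13, Z6, Z8, Z11, Z12, Z7, Z9} — every corridor.
No 3 of the 9 camera mounts cover everything (all 84 triples fall short), so 4 is minimum.

4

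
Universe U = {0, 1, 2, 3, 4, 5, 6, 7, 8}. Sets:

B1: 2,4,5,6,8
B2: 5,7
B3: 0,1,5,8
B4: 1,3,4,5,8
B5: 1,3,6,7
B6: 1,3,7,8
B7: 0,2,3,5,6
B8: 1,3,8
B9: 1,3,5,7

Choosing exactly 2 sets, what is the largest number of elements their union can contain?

8

Choosing B1, B5 covers {1, 2, 3, 4, 5, 6, 7, 8} — 8 elements.
No choice of 2 sets does better; here 0 is left uncovered.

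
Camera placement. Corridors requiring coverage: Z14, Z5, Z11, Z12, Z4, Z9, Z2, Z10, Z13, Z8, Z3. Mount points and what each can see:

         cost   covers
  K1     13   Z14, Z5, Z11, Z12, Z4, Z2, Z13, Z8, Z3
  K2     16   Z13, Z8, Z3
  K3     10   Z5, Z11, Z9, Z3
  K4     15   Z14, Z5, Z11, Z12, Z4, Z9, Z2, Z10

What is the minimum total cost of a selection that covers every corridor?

28

K1, K4 cover every corridor at cost 13 + 15 = 28.
Any cover uses at least 2 camera mounts; among all covering selections none totals below 28.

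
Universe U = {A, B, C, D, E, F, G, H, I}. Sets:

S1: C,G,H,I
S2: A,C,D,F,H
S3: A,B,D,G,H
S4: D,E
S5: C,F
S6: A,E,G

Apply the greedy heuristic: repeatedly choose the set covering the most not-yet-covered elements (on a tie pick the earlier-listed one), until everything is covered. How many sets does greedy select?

Pick 1: S2 covers 5 new elements (A, C, D, F, H).
Pick 2: S1 covers 2 new elements (G, I).
Pick 3: S3 covers 1 new elements (B).
Pick 4: S4 covers 1 new elements (E).
Greedy uses 4 sets.

4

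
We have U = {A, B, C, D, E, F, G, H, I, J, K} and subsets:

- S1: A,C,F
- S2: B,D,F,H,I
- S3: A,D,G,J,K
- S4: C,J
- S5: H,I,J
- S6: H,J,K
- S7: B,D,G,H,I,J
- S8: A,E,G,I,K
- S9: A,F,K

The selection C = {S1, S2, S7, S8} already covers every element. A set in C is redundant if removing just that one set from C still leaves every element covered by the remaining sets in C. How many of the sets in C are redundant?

1

Drop S1: C uncovered — not redundant.
Drop S2: the rest still cover every element — redundant.
Drop S7: J uncovered — not redundant.
Drop S8: E, K uncovered — not redundant.
1 redundant: S2.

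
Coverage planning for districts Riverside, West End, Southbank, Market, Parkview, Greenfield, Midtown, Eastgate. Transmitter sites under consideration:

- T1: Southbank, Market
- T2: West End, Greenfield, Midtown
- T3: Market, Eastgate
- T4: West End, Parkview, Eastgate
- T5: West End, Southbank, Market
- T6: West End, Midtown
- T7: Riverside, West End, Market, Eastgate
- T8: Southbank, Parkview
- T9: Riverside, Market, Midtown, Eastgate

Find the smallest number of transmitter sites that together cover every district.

T2, T7, T8 together cover {Riverside, West End, Southbank, Market, Parkview, Greenfield, Midtown, Eastgate} — every district.
No 2 of the 9 transmitter sites cover everything (all 36 pairs fall short), so 3 is minimum.

3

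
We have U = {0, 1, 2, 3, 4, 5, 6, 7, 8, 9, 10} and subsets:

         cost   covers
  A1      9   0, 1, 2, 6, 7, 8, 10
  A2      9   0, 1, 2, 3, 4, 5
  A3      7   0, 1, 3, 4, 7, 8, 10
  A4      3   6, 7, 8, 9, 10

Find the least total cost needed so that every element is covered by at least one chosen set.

12

A2, A4 cover every element at cost 9 + 3 = 12.
Any cover uses at least 2 sets; among all covering selections none totals below 12.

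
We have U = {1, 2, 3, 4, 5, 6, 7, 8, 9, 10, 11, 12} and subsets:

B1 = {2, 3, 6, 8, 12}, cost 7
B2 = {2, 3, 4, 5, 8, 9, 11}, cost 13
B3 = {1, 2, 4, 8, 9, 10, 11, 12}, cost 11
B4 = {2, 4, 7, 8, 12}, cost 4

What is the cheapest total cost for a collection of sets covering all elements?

B1, B2, B3, B4 cover every element at cost 7 + 13 + 11 + 4 = 35.
Any cover uses at least 4 sets; among all covering selections none totals below 35.

35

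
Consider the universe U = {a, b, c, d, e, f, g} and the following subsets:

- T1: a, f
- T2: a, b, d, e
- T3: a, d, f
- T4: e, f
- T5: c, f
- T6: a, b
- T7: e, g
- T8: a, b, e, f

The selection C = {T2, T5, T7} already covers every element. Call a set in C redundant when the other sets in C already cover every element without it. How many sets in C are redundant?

Drop T2: a, b, d uncovered — not redundant.
Drop T5: c, f uncovered — not redundant.
Drop T7: g uncovered — not redundant.
None of the sets in C is redundant.

0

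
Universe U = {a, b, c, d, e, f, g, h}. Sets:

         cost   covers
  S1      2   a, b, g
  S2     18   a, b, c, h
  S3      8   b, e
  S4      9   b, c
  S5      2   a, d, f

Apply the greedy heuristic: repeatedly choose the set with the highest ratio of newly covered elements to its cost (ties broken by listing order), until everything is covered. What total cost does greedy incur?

Pick 1: S1 adds 3 new (a, b, g) at cost 2 (ratio 3/2).
Pick 2: S5 adds 2 new (d, f) at cost 2 (ratio 2/2).
Pick 3: S3 adds 1 new (e) at cost 8 (ratio 1/8).
Pick 4: S2 adds 2 new (c, h) at cost 18 (ratio 2/18).
Greedy total cost: 2 + 2 + 8 + 18 = 30.

30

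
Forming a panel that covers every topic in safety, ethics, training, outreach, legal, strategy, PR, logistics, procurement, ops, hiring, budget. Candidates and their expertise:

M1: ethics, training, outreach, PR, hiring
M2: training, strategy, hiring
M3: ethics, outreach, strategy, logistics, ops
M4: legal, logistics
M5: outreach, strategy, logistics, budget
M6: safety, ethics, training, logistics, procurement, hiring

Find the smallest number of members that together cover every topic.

5

M1, M3, M4, M5, M6 together cover {safety, ethics, training, outreach, legal, strategy, PR, logistics, procurement, ops, hiring, budget} — every topic.
No 4 of the 6 members cover everything (all 15 size-4 selections fall short), so 5 is minimum.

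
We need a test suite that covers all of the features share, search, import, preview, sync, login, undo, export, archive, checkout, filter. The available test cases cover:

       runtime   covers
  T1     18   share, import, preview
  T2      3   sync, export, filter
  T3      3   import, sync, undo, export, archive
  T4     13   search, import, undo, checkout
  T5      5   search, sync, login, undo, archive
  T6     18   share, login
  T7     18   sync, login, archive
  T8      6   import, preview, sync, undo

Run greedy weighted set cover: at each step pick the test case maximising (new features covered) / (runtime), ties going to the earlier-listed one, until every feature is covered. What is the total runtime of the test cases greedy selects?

48

Pick 1: T3 adds 5 new (import, sync, undo, export, archive) at runtime 3 (ratio 5/3).
Pick 2: T5 adds 2 new (search, login) at runtime 5 (ratio 2/5).
Pick 3: T2 adds 1 new (filter) at runtime 3 (ratio 1/3).
Pick 4: T8 adds 1 new (preview) at runtime 6 (ratio 1/6).
Pick 5: T4 adds 1 new (checkout) at runtime 13 (ratio 1/13).
Pick 6: T1 adds 1 new (share) at runtime 18 (ratio 1/18).
Greedy total runtime: 3 + 5 + 3 + 6 + 13 + 18 = 48. (The true optimum is 39, so greedy overshoots here.)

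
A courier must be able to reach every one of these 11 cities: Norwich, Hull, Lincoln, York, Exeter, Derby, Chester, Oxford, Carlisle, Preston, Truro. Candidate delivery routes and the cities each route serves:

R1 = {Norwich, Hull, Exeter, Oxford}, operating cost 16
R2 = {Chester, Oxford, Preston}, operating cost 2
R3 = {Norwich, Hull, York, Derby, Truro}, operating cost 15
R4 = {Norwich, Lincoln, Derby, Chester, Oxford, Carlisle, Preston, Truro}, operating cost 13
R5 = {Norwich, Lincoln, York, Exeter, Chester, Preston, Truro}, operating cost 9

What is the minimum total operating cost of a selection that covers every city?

37

R3, R4, R5 cover every city at operating cost 15 + 13 + 9 = 37.
Any cover uses at least 3 routes; among all covering selections none totals below 37.
Greedy by coverage-per-operating cost would pick R2, R5, R4, R3 for 39 — worse than the optimum 37.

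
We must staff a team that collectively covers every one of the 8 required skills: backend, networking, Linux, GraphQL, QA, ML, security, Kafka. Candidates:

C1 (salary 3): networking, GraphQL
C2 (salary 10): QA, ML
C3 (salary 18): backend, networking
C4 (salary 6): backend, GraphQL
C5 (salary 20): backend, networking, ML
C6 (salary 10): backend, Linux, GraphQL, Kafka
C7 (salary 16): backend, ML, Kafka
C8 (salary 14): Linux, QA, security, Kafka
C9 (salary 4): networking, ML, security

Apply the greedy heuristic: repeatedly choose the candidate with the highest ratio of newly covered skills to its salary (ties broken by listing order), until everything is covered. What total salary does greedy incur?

Pick 1: C9 adds 3 new (networking, ML, security) at salary 4 (ratio 3/4).
Pick 2: C6 adds 4 new (backend, Linux, GraphQL, Kafka) at salary 10 (ratio 4/10).
Pick 3: C2 adds 1 new (QA) at salary 10 (ratio 1/10).
Greedy total salary: 4 + 10 + 10 = 24.

24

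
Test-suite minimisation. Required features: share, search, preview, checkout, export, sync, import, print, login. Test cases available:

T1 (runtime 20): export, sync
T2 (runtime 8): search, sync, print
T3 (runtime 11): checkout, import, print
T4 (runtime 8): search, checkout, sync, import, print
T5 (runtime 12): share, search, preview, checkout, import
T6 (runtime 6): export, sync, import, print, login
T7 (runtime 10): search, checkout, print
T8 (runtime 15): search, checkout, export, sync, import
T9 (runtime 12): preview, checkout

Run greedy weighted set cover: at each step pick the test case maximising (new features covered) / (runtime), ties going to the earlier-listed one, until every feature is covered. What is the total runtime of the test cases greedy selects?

18

Pick 1: T6 adds 5 new (export, sync, import, print, login) at runtime 6 (ratio 5/6).
Pick 2: T5 adds 4 new (share, search, preview, checkout) at runtime 12 (ratio 4/12).
Greedy total runtime: 6 + 12 = 18.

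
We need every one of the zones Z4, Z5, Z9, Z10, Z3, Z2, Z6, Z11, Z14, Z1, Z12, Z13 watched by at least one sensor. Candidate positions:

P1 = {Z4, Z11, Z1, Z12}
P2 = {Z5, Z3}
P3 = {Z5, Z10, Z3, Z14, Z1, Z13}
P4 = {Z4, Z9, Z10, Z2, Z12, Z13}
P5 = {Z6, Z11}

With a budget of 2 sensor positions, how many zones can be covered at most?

Choosing P3, P4 covers {Z4, Z5, Z9, Z10, Z3, Z2, Z14, Z1, Z12, Z13} — 10 zones.
No choice of 2 sensor positions does better; here Z6, Z11 are left uncovered.

10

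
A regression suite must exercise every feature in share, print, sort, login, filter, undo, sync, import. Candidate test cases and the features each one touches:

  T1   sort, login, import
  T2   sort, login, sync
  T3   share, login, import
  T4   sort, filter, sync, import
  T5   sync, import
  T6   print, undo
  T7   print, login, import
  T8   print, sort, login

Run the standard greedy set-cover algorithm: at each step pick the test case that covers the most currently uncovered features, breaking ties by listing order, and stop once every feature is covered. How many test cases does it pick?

Pick 1: T4 covers 4 new features (sort, filter, sync, import).
Pick 2: T3 covers 2 new features (share, login).
Pick 3: T6 covers 2 new features (print, undo).
Greedy uses 3 test cases.

3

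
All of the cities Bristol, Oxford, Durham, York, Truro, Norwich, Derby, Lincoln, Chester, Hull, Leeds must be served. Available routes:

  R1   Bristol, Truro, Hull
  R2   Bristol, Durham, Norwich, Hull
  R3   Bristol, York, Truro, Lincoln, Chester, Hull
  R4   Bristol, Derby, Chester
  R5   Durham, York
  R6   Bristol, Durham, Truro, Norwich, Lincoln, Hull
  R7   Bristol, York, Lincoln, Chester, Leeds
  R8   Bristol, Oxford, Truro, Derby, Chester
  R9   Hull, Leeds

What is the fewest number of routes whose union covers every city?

3

R2, R7, R8 together cover {Bristol, Oxford, Durham, York, Truro, Norwich, Derby, Lincoln, Chester, Hull, Leeds} — every city.
No 2 of the 9 routes cover everything (all 36 pairs fall short), so 3 is minimum.
Greedy (largest uncovered first) would take R3, R2, R8, R7 — 4 routes — but 3 suffice.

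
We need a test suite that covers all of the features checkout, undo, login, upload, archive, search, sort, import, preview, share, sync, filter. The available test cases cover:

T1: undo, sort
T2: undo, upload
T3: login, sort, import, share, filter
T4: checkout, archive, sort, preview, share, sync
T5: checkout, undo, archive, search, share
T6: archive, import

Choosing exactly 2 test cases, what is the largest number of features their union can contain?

9

Choosing T3, T4 covers {checkout, login, archive, sort, import, preview, share, sync, filter} — 9 features.
No choice of 2 test cases does better; here undo, upload, search are left uncovered.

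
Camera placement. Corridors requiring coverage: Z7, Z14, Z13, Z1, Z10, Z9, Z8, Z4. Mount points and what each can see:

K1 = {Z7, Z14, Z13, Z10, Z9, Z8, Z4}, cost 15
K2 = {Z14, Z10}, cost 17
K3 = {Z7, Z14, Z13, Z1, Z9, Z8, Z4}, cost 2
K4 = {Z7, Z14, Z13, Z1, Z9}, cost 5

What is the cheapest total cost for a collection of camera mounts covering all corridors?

17

K1, K3 cover every corridor at cost 15 + 2 = 17.
Any cover uses at least 2 camera mounts; among all covering selections none totals below 17.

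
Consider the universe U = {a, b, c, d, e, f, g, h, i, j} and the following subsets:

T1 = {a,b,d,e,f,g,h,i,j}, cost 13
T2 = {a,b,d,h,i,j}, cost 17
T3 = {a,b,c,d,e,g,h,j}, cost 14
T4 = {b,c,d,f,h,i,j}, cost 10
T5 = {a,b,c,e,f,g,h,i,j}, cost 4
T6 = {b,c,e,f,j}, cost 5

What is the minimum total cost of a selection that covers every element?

T4, T5 cover every element at cost 10 + 4 = 14.
Any cover uses at least 2 sets; among all covering selections none totals below 14.

14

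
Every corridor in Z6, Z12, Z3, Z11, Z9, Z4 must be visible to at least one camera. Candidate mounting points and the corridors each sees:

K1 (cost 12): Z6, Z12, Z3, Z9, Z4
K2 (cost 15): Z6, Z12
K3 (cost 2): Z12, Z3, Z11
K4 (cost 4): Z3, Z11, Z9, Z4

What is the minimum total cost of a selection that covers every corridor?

14

K1, K3 cover every corridor at cost 12 + 2 = 14.
Any cover uses at least 2 camera mounts; among all covering selections none totals below 14.
Greedy by coverage-per-cost would pick K3, K4, K1 for 18 — worse than the optimum 14.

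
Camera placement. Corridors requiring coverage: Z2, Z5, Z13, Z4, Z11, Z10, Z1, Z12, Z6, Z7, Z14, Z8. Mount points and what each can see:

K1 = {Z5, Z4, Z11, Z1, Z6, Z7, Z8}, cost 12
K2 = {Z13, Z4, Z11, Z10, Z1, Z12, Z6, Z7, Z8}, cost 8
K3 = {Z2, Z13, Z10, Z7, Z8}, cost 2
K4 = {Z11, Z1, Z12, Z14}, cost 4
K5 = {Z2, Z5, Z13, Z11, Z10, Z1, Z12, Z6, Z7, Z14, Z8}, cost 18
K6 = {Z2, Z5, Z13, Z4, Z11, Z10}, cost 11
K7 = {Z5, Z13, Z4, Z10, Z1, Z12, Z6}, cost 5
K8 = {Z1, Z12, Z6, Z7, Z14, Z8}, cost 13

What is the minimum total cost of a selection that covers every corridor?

11

K3, K4, K7 cover every corridor at cost 2 + 4 + 5 = 11.
Any cover uses at least 2 camera mounts; among all covering selections none totals below 11.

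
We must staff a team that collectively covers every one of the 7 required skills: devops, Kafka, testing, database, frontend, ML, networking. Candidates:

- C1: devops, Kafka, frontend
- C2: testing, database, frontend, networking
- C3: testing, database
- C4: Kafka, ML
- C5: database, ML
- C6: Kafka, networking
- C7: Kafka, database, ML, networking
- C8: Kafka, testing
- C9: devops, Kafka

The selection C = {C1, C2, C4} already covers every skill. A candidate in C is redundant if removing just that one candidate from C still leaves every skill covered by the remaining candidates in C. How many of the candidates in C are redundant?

Drop C1: devops uncovered — not redundant.
Drop C2: testing, database, networking uncovered — not redundant.
Drop C4: ML uncovered — not redundant.
None of the candidates in C is redundant.

0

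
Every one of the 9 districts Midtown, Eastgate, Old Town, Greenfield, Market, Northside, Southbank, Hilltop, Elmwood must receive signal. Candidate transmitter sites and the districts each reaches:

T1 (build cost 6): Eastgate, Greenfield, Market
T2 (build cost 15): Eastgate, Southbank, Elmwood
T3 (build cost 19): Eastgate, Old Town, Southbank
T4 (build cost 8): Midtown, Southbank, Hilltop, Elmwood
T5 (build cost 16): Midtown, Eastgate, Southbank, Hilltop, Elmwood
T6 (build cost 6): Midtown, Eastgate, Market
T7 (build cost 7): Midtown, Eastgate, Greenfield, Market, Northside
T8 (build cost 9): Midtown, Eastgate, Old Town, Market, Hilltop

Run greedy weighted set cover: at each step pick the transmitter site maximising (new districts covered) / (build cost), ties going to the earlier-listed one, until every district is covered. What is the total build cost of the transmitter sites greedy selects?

24

Pick 1: T7 adds 5 new (Midtown, Eastgate, Greenfield, Market, Northside) at build cost 7 (ratio 5/7).
Pick 2: T4 adds 3 new (Southbank, Hilltop, Elmwood) at build cost 8 (ratio 3/8).
Pick 3: T8 adds 1 new (Old Town) at build cost 9 (ratio 1/9).
Greedy total build cost: 7 + 8 + 9 = 24.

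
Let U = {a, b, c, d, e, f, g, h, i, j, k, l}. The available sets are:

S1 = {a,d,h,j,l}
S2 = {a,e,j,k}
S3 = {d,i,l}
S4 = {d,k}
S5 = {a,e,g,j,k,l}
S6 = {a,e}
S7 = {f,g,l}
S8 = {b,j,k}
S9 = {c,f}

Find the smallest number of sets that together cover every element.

S1, S3, S5, S8, S9 together cover {a, b, c, d, e, f, g, h, i, j, k, l} — every element.
No 4 of the 9 sets cover everything (all 126 size-4 selections fall short), so 5 is minimum.

5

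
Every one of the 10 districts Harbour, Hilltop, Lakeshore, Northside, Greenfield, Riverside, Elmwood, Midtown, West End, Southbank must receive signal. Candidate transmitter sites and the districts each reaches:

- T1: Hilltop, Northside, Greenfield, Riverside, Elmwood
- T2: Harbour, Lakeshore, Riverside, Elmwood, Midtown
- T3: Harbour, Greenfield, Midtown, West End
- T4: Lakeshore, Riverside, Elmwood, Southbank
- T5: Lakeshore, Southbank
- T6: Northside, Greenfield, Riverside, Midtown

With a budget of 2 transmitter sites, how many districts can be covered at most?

8

Choosing T1, T2 covers {Harbour, Hilltop, Lakeshore, Northside, Greenfield, Riverside, Elmwood, Midtown} — 8 districts.
No choice of 2 transmitter sites does better; here West End, Southbank are left uncovered.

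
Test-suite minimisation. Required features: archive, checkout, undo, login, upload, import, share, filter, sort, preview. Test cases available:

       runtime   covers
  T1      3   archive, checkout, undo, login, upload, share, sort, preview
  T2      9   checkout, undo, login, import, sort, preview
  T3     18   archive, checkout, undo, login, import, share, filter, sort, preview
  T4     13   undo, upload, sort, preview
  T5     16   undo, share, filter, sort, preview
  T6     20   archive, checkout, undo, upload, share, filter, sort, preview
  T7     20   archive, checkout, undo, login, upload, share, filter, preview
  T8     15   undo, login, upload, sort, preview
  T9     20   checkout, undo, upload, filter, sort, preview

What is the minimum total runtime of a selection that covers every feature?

21

T1, T3 cover every feature at runtime 3 + 18 = 21.
Any cover uses at least 2 test cases; among all covering selections none totals below 21.
Greedy by coverage-per-runtime would pick T1, T2, T5 for 28 — worse than the optimum 21.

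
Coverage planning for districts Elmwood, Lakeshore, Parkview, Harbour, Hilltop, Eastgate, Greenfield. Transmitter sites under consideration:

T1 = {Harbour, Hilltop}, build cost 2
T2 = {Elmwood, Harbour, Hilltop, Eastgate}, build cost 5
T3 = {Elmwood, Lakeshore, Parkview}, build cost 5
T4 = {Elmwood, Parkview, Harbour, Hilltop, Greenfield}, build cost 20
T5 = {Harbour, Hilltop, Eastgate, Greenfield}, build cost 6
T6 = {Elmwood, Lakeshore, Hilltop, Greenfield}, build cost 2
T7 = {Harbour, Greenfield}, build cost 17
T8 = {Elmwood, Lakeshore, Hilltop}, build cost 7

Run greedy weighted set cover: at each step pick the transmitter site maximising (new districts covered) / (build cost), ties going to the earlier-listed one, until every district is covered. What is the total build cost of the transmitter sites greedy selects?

Pick 1: T6 adds 4 new (Elmwood, Lakeshore, Hilltop, Greenfield) at build cost 2 (ratio 4/2).
Pick 2: T1 adds 1 new (Harbour) at build cost 2 (ratio 1/2).
Pick 3: T2 adds 1 new (Eastgate) at build cost 5 (ratio 1/5).
Pick 4: T3 adds 1 new (Parkview) at build cost 5 (ratio 1/5).
Greedy total build cost: 2 + 2 + 5 + 5 = 14. (The true optimum is 11, so greedy overshoots here.)

14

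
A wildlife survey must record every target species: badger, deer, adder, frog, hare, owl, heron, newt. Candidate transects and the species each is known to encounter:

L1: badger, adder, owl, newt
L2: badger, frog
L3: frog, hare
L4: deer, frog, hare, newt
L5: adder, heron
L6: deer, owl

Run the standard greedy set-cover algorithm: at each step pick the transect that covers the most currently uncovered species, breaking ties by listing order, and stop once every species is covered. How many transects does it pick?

3

Pick 1: L1 covers 4 new species (badger, adder, owl, newt).
Pick 2: L4 covers 3 new species (deer, frog, hare).
Pick 3: L5 covers 1 new species (heron).
Greedy uses 3 transects.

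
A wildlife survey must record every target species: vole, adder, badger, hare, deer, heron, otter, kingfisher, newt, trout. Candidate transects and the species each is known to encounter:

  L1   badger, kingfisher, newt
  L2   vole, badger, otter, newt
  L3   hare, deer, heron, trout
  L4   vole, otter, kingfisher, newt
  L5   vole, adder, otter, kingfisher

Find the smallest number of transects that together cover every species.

L1, L3, L5 together cover {vole, adder, badger, hare, deer, heron, otter, kingfisher, newt, trout} — every species.
No 2 of the 5 transects cover everything (all 10 pairs fall short), so 3 is minimum.

3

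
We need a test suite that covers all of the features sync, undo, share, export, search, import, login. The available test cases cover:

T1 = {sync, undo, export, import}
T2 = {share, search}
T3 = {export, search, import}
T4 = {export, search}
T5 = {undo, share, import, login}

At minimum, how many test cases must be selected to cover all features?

3

T1, T2, T5 together cover {sync, undo, share, export, search, import, login} — every feature.
No 2 of the 5 test cases cover everything (all 10 pairs fall short), so 3 is minimum.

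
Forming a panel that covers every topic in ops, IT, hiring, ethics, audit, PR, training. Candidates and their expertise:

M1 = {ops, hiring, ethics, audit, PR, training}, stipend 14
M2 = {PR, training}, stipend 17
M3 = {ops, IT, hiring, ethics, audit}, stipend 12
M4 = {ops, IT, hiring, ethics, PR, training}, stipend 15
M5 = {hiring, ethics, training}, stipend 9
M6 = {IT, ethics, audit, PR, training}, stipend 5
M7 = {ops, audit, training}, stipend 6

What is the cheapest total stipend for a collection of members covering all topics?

M3, M6 cover every topic at stipend 12 + 5 = 17.
Any cover uses at least 2 members; among all covering selections none totals below 17.

17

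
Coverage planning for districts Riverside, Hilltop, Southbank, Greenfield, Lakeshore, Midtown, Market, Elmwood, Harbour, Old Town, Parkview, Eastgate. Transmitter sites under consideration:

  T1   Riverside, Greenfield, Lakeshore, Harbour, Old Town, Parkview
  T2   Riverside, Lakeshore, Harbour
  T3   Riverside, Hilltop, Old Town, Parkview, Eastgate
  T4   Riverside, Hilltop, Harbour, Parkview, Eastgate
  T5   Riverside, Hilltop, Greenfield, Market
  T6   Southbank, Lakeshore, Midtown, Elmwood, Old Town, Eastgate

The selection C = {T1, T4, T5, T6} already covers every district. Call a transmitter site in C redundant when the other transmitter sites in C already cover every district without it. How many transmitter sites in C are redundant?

2

Drop T1: the rest still cover every district — redundant.
Drop T4: the rest still cover every district — redundant.
Drop T5: Market uncovered — not redundant.
Drop T6: Southbank, Midtown, Elmwood uncovered — not redundant.
2 redundant: T1, T4.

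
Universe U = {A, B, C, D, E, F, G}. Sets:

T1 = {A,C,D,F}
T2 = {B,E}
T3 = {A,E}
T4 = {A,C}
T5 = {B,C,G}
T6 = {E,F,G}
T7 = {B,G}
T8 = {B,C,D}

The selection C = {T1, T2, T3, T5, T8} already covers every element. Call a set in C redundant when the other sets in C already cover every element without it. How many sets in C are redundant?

Drop T1: F uncovered — not redundant.
Drop T2: the rest still cover every element — redundant.
Drop T3: the rest still cover every element — redundant.
Drop T5: G uncovered — not redundant.
Drop T8: the rest still cover every element — redundant.
3 redundant: T2, T3, T8.

3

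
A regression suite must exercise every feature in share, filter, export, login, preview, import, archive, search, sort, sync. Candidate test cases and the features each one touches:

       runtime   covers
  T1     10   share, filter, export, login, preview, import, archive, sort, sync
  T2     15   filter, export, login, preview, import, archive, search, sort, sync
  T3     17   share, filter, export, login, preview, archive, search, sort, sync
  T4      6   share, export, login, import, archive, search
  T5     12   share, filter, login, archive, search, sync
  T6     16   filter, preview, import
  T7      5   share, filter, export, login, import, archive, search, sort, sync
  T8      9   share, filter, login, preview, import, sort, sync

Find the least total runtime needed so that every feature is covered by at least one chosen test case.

T7, T8 cover every feature at runtime 5 + 9 = 14.
Any cover uses at least 2 test cases; among all covering selections none totals below 14.

14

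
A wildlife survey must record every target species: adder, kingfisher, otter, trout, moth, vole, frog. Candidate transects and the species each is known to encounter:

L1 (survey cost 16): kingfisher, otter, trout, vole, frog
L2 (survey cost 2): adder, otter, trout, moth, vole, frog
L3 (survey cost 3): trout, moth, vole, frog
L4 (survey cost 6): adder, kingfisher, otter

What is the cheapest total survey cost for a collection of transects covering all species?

8

L2, L4 cover every species at survey cost 2 + 6 = 8.
Any cover uses at least 2 transects; among all covering selections none totals below 8.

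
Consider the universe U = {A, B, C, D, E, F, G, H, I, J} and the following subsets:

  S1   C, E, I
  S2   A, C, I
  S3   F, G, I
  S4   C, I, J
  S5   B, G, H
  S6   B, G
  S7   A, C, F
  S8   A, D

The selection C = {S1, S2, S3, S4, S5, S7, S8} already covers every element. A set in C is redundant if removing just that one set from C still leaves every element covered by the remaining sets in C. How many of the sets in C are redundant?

3

Drop S1: E uncovered — not redundant.
Drop S2: the rest still cover every element — redundant.
Drop S3: the rest still cover every element — redundant.
Drop S4: J uncovered — not redundant.
Drop S5: B, H uncovered — not redundant.
Drop S7: the rest still cover every element — redundant.
Drop S8: D uncovered — not redundant.
3 redundant: S2, S3, S7.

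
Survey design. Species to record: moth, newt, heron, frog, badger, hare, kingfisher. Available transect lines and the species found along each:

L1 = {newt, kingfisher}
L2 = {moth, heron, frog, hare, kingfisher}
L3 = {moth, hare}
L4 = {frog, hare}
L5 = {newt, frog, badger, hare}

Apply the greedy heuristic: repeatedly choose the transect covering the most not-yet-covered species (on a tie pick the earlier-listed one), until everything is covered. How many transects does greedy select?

2

Pick 1: L2 covers 5 new species (moth, heron, frog, hare, kingfisher).
Pick 2: L5 covers 2 new species (newt, badger).
Greedy uses 2 transects.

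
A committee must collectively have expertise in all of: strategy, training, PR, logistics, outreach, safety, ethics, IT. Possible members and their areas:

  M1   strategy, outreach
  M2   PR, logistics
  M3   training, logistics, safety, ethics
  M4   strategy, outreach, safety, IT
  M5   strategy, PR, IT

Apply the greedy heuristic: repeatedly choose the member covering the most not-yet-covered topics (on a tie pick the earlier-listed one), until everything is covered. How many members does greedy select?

Pick 1: M3 covers 4 new topics (training, logistics, safety, ethics).
Pick 2: M4 covers 3 new topics (strategy, outreach, IT).
Pick 3: M2 covers 1 new topics (PR).
Greedy uses 3 members.

3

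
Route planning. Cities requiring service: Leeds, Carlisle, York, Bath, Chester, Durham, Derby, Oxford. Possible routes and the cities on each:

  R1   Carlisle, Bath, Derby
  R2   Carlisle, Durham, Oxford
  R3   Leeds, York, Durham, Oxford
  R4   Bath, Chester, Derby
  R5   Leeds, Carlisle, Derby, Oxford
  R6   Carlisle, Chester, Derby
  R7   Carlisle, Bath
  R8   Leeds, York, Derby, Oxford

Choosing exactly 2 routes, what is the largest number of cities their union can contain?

7

Choosing R1, R3 covers {Leeds, Carlisle, York, Bath, Durham, Derby, Oxford} — 7 cities.
No choice of 2 routes does better; here Chester is left uncovered.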